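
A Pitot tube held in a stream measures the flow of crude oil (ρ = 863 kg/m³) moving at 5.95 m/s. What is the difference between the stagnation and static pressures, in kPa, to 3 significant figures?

At the stagnation point the flow is brought to rest, so Bernoulli gives P_stag − P_static = ½ρv².
ΔP = ½·863·5.95² = 15300 Pa.

ΔP = 15.3 kPa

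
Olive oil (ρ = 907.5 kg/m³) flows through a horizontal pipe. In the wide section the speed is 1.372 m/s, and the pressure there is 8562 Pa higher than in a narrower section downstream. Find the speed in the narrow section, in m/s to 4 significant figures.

v₂ = 4.555 m/s

Along the level pipe P + ½ρv² is conserved, hence v₂² = v₁² + 2(P₁ − P₂)/ρ.
v₂ = √(1.372² + 2·8562/907.5) = √(1.882 + 18.87) = 4.555 m/s.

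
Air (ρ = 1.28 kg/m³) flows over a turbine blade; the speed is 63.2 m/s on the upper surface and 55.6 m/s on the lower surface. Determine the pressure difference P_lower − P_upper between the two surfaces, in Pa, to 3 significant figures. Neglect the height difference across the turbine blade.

Bernoulli (same height): P_lower − P_upper = ½ρ(v_upper² − v_lower²).
ΔP = ½·1.28·(63.2² − 55.6²) = 578 Pa.

ΔP = 578 Pa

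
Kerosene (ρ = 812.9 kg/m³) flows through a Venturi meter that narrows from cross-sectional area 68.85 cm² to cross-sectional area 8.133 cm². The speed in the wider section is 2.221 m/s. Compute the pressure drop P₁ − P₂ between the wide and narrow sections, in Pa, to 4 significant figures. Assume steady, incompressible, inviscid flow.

By continuity, v₂ = v₁·A₁/A₂ = 2.221·(68.85/8.133) = 18.80 m/s.
The pipe is horizontal, so Bernoulli reduces to P₁ + ½ρv₁² = P₂ + ½ρv₂².
P₁ − P₂ = ½·812.9·(18.80² − 2.221²) = ½·812.9·348.6 = 141700 Pa.

ΔP = 141700 Pa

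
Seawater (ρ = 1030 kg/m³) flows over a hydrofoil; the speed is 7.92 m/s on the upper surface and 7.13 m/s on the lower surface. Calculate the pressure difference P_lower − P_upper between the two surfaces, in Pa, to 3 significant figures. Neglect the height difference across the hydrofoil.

The pressure is lower where the speed is higher: ΔP = ½ρ(v_up² − v_low²).
ΔP = ½·1030·(7.92² − 7.13²) = 6120 Pa.

ΔP = 6120 Pa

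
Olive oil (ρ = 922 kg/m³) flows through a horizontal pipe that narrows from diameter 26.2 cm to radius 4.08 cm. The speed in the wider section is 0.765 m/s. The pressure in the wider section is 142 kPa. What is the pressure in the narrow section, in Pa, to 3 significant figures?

By continuity, v₂ = v₁·A₁/A₂ = 0.765·(539/52.3) = 7.89 m/s.
Bernoulli (h₁ = h₂): P₁ − P₂ = ½ρ(v₂² − v₁²).
P₂ = P₁ − ½ρ(v₂² − v₁²) = 142000 − ½·922·(7.89² − 0.765²) = 142000 − 28400 = 114000 Pa.

P₂ = 114000 Pa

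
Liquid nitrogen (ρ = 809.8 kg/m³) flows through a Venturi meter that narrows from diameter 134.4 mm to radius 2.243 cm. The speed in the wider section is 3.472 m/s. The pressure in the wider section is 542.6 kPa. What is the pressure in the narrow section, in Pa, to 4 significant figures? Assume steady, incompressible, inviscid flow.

154200 Pa

Continuity gives A₁v₁ = A₂v₂, so v₂ = (141.9 cm²)/(15.81 cm²) × 3.472 m/s = 31.16 m/s.
The pipe is horizontal, so Bernoulli reduces to P₁ + ½ρv₁² = P₂ + ½ρv₂².
P₂ = P₁ − ½ρ(v₂² − v₁²) = 542600 − ½·809.8·(31.16² − 3.472²) = 542600 − 388400 = 154200 Pa.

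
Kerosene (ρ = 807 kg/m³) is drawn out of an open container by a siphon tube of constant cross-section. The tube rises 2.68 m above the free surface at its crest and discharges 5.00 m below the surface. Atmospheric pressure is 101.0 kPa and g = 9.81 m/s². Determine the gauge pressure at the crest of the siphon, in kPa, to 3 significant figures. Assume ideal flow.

P_gauge ≈ -60.8 kPa

From the surface to the outlet (both open to atmosphere, surface at rest): v = √(2g·h_out) = √(2·9.81·5.00) = 9.90 m/s.
The bore is uniform, so the speed at the crest is the same v. Bernoulli surface→crest: P_atm = P_top + ½ρv² + ρg·h_top.
P_top = 101000 − ½·807·9.90² − 807·9.81·2.68 = 40200 Pa. So P_gauge = P_top − P_atm = -60800 Pa.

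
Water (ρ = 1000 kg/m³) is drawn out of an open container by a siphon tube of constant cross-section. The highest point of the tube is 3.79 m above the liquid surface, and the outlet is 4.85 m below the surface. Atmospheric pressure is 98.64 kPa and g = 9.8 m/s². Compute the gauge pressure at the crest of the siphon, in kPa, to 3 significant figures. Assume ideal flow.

-84.7 kPa

The outlet speed comes from Torricelli: v = √(2g·4.85) = 9.75 m/s.
The bore is uniform, so the speed at the crest is the same v. Bernoulli surface→crest: P_atm = P_top + ½ρv² + ρg·h_top.
P_top = 98640 − ½·1000·9.75² − 1000·9.8·3.79 = 14000 Pa. So P_gauge = P_top − P_atm = -84700 Pa.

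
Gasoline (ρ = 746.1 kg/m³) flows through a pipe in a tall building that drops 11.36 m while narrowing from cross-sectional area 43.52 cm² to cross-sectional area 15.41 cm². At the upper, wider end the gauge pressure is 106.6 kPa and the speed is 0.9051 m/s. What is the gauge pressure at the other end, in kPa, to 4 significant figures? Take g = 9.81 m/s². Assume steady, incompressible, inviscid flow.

By continuity, v₂ = v₁·A₁/A₂ = 0.9051·(43.52/15.41) = 2.556 m/s.
Applying Bernoulli between the two ends and solving for P₂: P₂ = P₁ + ½ρ(v₁² − v₂²) − ρgΔh.
P₂ = 106600 + ½·746.1·(0.9051² − 2.556²) − 746.1·9.81·(−11.36) = 106600 + (-2132) − (-83150) = 187600 Pa.

P₂ = 187.6 kPa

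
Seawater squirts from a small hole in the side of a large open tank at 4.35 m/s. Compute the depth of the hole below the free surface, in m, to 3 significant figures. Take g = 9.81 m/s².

Torricelli: v = √(2gh), so h = v²/(2g).
h = 4.35²/(2·9.81) = 18.9/19.62 = 0.964 m.

h ≈ 0.964 m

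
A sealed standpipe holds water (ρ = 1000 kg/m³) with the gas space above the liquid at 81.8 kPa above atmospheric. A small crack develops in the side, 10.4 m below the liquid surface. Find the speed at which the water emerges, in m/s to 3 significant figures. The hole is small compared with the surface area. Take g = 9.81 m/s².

19.2 m/s

Take point 1 at the surface (v₁ ≈ 0) and point 2 at the hole (at atmospheric pressure). Bernoulli: P₁ + ρg h = P_atm + ½ρv₂².
With P₁ − P_atm = 81800 Pa, v₂ = √(2gh + 2ΔP/ρ) = √(2·9.81·10.4 + 2·81800/1000) = 19.2 m/s.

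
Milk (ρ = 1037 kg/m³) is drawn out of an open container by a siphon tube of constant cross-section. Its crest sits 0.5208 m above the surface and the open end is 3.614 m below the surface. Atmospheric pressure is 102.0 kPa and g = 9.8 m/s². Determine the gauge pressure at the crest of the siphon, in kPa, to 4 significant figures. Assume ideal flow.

The outlet speed comes from Torricelli: v = √(2g·3.614) = 8.416 m/s.
With constant cross-section the crest speed equals v; applying Bernoulli from the surface up to the crest, P_top = P_atm − ½ρv² − ρg·h_top.
P_top = 102000 − ½·1037·8.416² − 1037·9.8·0.5208 = 59980 Pa. So P_gauge = P_top − P_atm = -42020 Pa.

P_gauge ≈ -42.02 kPa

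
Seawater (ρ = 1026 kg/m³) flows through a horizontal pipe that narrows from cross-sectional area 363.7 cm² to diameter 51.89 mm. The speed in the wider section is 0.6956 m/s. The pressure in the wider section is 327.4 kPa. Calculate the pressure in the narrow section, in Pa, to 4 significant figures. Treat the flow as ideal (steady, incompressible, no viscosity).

Mass conservation (A₁v₁ = A₂v₂) gives v₂ = 0.6956 × 363.7/21.15 = 11.96 m/s.
Bernoulli (h₁ = h₂): P₁ − P₂ = ½ρ(v₂² − v₁²).
P₂ = P₁ − ½ρ(v₂² − v₁²) = 327400 − ½·1026·(11.96² − 0.6956²) = 327400 − 73170 = 254200 Pa.

P₂ ≈ 254200 Pa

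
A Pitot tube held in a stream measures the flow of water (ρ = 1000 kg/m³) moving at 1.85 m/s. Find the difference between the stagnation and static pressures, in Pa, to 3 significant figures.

1710 Pa

Bernoulli between the free stream and the stagnation point: ½ρv² = P_stag − P_static.
ΔP = ½·1000·1.85² = 1710 Pa.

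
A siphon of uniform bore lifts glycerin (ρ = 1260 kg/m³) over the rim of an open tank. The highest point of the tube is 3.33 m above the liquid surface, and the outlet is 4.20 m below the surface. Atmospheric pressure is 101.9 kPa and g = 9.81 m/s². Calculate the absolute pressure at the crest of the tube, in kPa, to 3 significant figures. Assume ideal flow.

8.82 kPa

The outlet speed comes from Torricelli: v = √(2g·4.20) = 9.08 m/s.
Continuity keeps v the same throughout the tube; from surface to crest, P_atm + 0 = P_top + ½ρv² + ρg·h_top.
P_top = 101900 − ½·1260·9.08² − 1260·9.81·3.33 = 8820 Pa.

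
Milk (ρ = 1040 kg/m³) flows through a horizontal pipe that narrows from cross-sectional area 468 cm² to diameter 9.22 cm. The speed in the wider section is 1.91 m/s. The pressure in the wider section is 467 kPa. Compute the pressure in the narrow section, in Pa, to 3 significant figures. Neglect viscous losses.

Mass conservation (A₁v₁ = A₂v₂) gives v₂ = 1.91 × 468/66.8 = 13.4 m/s.
With no height change, Bernoulli's equation is P₁ + ½ρv₁² = P₂ + ½ρv₂².
P₂ = P₁ − ½ρ(v₂² − v₁²) = 467000 − ½·1040·(13.4² − 1.91²) = 467000 − 91300 = 376000 Pa.

P₂ ≈ 376000 Pa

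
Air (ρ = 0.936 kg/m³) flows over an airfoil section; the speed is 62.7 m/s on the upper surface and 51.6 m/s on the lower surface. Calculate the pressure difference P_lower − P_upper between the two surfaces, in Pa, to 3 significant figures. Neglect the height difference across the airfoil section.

The pressure is lower where the speed is higher: ΔP = ½ρ(v_up² − v_low²).
ΔP = ½·0.936·(62.7² − 51.6²) = 594 Pa.

594 Pa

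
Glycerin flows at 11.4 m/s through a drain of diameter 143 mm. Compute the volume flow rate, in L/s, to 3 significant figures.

Q = A·v = 0.0161 m² × 11.4 m/s = 0.183 m³/s.
Converting: 0.183 m³/s × 1000 = 183 L/s.

Q ≈ 183 L/s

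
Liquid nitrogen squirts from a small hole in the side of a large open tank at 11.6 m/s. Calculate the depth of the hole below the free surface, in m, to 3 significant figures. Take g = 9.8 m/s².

h ≈ 6.87 m

Torricelli: v = √(2gh), so h = v²/(2g).
h = 11.6²/(2·9.8) = 135/19.60 = 6.87 m.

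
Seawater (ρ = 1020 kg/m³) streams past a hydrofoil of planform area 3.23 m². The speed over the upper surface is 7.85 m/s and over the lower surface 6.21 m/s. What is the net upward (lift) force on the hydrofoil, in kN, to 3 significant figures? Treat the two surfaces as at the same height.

From P + ½ρv² = const at equal height, P_low − P_up = ½ρ(v_up² − v_low²).
ΔP = ½·1020·(7.85² − 6.21²) = 11800 Pa.
Lift = ΔP · A = 11800 × 3.23 = 38000 N.

F = 38.0 kN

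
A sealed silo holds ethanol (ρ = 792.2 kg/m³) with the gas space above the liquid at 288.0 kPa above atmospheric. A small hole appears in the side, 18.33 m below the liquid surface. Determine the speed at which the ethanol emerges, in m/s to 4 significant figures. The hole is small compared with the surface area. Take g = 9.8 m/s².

32.96 m/s

Take point 1 at the surface (v₁ ≈ 0) and point 2 at the hole (at atmospheric pressure). Bernoulli: P₁ + ρg h = P_atm + ½ρv₂².
With P₁ − P_atm = 288000 Pa, v₂ = √(2gh + 2ΔP/ρ) = √(2·9.8·18.33 + 2·288000/792.2) = 32.96 m/s.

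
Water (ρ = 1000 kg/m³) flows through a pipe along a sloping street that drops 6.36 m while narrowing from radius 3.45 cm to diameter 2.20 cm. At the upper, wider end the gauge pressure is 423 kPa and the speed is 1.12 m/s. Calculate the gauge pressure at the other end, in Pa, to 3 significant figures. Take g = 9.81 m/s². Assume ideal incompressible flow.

Continuity gives A₁v₁ = A₂v₂, so v₂ = (37.4 cm²)/(3.80 cm²) × 1.12 m/s = 11.0 m/s.
Bernoulli: P₁ + ½ρv₁² + ρg h₁ = P₂ + ½ρv₂² + ρg h₂, so P₂ = P₁ + ½ρ(v₁² − v₂²) − ρg(h₂ − h₁).
P₂ = 423000 + ½·1000·(1.12² − 11.0²) − 1000·9.81·(−6.36) = 423000 + (-60100) − (-62400) = 425000 Pa.

P₂ = 425000 Pa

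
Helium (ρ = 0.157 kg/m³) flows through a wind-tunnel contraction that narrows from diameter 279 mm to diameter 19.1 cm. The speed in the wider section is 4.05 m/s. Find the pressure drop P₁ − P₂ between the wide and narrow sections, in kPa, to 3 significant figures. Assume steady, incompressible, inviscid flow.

ΔP = 0.00457 kPa

Mass conservation (A₁v₁ = A₂v₂) gives v₂ = 4.05 × 611/287 = 8.64 m/s.
Bernoulli (h₁ = h₂): P₁ − P₂ = ½ρ(v₂² − v₁²).
P₁ − P₂ = ½·0.157·(8.64² − 4.05²) = ½·0.157·58.3 = 4.57 Pa.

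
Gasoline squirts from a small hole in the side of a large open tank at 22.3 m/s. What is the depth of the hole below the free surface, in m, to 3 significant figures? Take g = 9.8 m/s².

h ≈ 25.4 m

Inverting v = √(2gh) gives h = v² / 2g.
h = 22.3²/(2·9.8) = 497/19.60 = 25.4 m.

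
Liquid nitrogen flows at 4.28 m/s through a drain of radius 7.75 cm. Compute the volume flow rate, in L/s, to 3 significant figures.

Q ≈ 80.8 L/s

Q = A·v = 0.0189 m² × 4.28 m/s = 0.0808 m³/s.
Converting: 0.0808 m³/s × 1000 = 80.8 L/s.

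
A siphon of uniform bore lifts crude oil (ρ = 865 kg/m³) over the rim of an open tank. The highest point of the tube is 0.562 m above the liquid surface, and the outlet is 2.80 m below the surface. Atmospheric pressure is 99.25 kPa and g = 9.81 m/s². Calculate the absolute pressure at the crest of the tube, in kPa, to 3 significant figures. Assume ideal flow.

Bernoulli surface→outlet gives ½v² = g·h_out, so v = √(2·9.81·2.80) = 7.41 m/s.
Continuity keeps v the same throughout the tube; from surface to crest, P_atm + 0 = P_top + ½ρv² + ρg·h_top.
P_top = 99250 − ½·865·7.41² − 865·9.81·0.562 = 70700 Pa.

P_top ≈ 70.7 kPa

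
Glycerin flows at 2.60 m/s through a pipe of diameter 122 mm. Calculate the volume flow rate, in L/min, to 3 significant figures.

Q ≈ 1820 L/min

Q = A·v = 0.0117 m² × 2.60 m/s = 0.0304 m³/s.
Converting: 0.0304 m³/s × 60000 = 1820 L/min.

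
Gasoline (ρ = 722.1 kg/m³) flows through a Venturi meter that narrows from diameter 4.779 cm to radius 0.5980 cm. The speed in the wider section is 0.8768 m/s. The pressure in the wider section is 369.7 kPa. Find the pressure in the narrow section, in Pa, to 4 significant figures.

Mass conservation (A₁v₁ = A₂v₂) gives v₂ = 0.8768 × 17.94/1.123 = 14.00 m/s.
Along the horizontal streamline, P + ½ρv² is constant.
P₂ = P₁ − ½ρ(v₂² − v₁²) = 369700 − ½·722.1·(14.00² − 0.8768²) = 369700 − 70480 = 299200 Pa.

P₂ = 299200 Pa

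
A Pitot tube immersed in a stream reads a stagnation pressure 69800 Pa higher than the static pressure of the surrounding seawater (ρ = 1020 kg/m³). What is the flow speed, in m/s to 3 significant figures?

At the stagnation point the flow is brought to rest, so Bernoulli gives P_stag − P_static = ½ρv².
v = √(2ΔP/ρ) = √(2·69800/1020) = 11.7 m/s.

v ≈ 11.7 m/s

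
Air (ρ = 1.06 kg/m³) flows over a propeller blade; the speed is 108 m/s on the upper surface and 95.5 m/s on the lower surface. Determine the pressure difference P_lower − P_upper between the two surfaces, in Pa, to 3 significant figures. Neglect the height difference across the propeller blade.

The pressure is lower where the speed is higher: ΔP = ½ρ(v_up² − v_low²).
ΔP = ½·1.06·(108² − 95.5²) = 1350 Pa.

ΔP ≈ 1350 Pa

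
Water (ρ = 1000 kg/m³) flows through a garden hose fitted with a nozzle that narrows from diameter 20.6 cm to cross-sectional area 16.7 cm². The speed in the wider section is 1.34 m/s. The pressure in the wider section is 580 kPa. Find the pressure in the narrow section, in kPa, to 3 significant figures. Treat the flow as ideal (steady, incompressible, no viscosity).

223 kPa

Mass conservation (A₁v₁ = A₂v₂) gives v₂ = 1.34 × 333/16.7 = 26.7 m/s.
The pipe is horizontal, so Bernoulli reduces to P₁ + ½ρv₁² = P₂ + ½ρv₂².
P₂ = P₁ − ½ρ(v₂² − v₁²) = 580000 − ½·1000·(26.7² − 1.34²) = 580000 − 357000 = 223000 Pa.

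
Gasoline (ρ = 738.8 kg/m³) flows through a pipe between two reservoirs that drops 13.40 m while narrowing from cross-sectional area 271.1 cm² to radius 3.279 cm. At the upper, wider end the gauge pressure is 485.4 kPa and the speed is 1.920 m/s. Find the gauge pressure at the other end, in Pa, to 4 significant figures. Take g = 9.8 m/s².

P₂ ≈ 496100 Pa

The volume flow rate is constant, so v₂ = (A₁/A₂)v₁ = (271.1/33.78)·1.920 = 15.41 m/s.
Applying Bernoulli between the two ends and solving for P₂: P₂ = P₁ + ½ρ(v₁² − v₂²) − ρgΔh.
P₂ = 485400 + ½·738.8·(1.920² − 15.41²) − 738.8·9.8·(−13.40) = 485400 + (-86360) − (-97020) = 496100 Pa.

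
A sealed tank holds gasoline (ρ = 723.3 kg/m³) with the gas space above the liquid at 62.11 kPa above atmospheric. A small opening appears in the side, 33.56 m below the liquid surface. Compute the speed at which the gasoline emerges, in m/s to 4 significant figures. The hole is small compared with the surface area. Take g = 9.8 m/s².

Take point 1 at the surface (v₁ ≈ 0) and point 2 at the hole (at atmospheric pressure). Bernoulli: P₁ + ρg h = P_atm + ½ρv₂².
With P₁ − P_atm = 62110 Pa, v₂ = √(2gh + 2ΔP/ρ) = √(2·9.8·33.56 + 2·62110/723.3) = 28.80 m/s.

28.80 m/s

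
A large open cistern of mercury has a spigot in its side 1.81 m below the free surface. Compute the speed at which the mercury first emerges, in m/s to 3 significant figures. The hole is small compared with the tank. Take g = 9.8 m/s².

v ≈ 5.96 m/s

Bernoulli from surface to hole (P equal, v_surface ≈ 0): v = √(2gh) = √(2×9.8×1.81) = 5.96 m/s.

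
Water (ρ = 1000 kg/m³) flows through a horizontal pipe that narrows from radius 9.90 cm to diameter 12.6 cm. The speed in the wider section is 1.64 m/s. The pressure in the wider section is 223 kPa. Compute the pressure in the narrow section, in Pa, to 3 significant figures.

P₂ = 216000 Pa

The volume flow rate is constant, so v₂ = (A₁/A₂)v₁ = (308/125)·1.64 = 4.05 m/s.
With no height change, Bernoulli's equation is P₁ + ½ρv₁² = P₂ + ½ρv₂².
P₂ = P₁ − ½ρ(v₂² − v₁²) = 223000 − ½·1000·(4.05² − 1.64²) = 223000 − 6860 = 216000 Pa.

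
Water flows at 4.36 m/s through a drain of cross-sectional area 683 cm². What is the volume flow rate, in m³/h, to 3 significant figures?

Q = A·v = 0.0683 m² × 4.36 m/s = 0.298 m³/s.
Converting: 0.298 m³/s × 3600 = 1070 m³/h.

Q = 1070 m³/h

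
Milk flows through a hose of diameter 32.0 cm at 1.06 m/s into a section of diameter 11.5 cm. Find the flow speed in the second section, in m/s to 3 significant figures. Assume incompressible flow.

v₂ ≈ 8.21 m/s

Continuity gives A₁v₁ = A₂v₂, so v₂ = (804 cm²)/(104 cm²) × 1.06 m/s = 8.21 m/s.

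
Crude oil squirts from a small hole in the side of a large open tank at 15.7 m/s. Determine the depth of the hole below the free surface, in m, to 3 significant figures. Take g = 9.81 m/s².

12.6 m

Inverting v = √(2gh) gives h = v² / 2g.
h = 15.7²/(2·9.81) = 246/19.62 = 12.6 m.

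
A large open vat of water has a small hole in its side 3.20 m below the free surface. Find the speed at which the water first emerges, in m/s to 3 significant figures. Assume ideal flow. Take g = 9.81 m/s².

Torricelli's result v = √(2gh) gives v = √(2·9.81·3.20) = 7.92 m/s.

v = 7.92 m/s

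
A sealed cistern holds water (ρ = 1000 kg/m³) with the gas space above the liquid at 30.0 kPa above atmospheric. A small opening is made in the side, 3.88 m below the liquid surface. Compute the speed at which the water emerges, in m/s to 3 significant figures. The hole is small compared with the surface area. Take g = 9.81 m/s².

Take point 1 at the surface (v₁ ≈ 0) and point 2 at the hole (at atmospheric pressure). Bernoulli: P₁ + ρg h = P_atm + ½ρv₂².
With P₁ − P_atm = 30000 Pa, v₂ = √(2gh + 2ΔP/ρ) = √(2·9.81·3.88 + 2·30000/1000) = 11.7 m/s.

11.7 m/s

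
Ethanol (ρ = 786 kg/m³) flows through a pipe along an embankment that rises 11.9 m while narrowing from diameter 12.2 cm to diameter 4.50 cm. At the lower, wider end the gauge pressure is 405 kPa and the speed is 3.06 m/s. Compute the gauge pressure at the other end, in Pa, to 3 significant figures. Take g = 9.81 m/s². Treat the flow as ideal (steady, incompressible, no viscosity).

118000 Pa

By continuity, v₂ = v₁·A₁/A₂ = 3.06·(117/15.9) = 22.5 m/s.
Bernoulli: P₁ + ½ρv₁² + ρg h₁ = P₂ + ½ρv₂² + ρg h₂, so P₂ = P₁ + ½ρ(v₁² − v₂²) − ρg(h₂ − h₁).
P₂ = 405000 + ½·786·(3.06² − 22.5²) − 786·9.81·(+11.9) = 405000 + (-195000) − (91800) = 118000 Pa.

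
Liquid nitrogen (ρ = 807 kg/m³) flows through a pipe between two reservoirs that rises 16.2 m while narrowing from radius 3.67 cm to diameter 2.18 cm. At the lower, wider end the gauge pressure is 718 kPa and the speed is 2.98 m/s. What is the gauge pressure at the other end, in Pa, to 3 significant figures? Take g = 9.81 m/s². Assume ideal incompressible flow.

Continuity gives A₁v₁ = A₂v₂, so v₂ = (42.3 cm²)/(3.73 cm²) × 2.98 m/s = 33.8 m/s.
Bernoulli: P₁ + ½ρv₁² + ρg h₁ = P₂ + ½ρv₂² + ρg h₂, so P₂ = P₁ + ½ρ(v₁² − v₂²) − ρg(h₂ − h₁).
P₂ = 718000 + ½·807·(2.98² − 33.8²) − 807·9.81·(+16.2) = 718000 + (-457000) − (128000) = 133000 Pa.

P₂ ≈ 133000 Pa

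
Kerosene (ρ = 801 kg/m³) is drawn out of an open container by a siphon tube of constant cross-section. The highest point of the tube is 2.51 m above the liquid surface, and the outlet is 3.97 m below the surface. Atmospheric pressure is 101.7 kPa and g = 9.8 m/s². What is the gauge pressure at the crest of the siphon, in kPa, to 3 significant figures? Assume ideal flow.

Bernoulli surface→outlet gives ½v² = g·h_out, so v = √(2·9.8·3.97) = 8.82 m/s.
The bore is uniform, so the speed at the crest is the same v. Bernoulli surface→crest: P_atm = P_top + ½ρv² + ρg·h_top.
P_top = 101700 − ½·801·8.82² − 801·9.8·2.51 = 50800 Pa. So P_gauge = P_top − P_atm = -50900 Pa.

P_gauge = -50.9 kPa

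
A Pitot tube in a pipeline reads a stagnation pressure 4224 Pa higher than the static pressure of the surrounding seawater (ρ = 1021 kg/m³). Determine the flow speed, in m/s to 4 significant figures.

Bernoulli between the free stream and the stagnation point: ½ρv² = P_stag − P_static.
v = √(2ΔP/ρ) = √(2·4224/1021) = 2.876 m/s.

v ≈ 2.876 m/s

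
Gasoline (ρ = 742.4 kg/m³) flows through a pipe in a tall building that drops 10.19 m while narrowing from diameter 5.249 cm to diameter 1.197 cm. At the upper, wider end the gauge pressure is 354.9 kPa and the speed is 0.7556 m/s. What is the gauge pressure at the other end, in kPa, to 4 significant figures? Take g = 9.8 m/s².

P₂ = 350.9 kPa

Mass conservation (A₁v₁ = A₂v₂) gives v₂ = 0.7556 × 21.64/1.125 = 14.53 m/s.
Bernoulli: P₁ + ½ρv₁² + ρg h₁ = P₂ + ½ρv₂² + ρg h₂, so P₂ = P₁ + ½ρ(v₁² − v₂²) − ρg(h₂ − h₁).
P₂ = 354900 + ½·742.4·(0.7556² − 14.53²) − 742.4·9.8·(−10.19) = 354900 + (-78150) − (-74140) = 350900 Pa.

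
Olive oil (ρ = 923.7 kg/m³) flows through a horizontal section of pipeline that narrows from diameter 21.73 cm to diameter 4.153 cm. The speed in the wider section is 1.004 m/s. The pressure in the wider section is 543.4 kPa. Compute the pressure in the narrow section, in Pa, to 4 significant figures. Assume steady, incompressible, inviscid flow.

194900 Pa

The volume flow rate is constant, so v₂ = (A₁/A₂)v₁ = (370.9/13.55)·1.004 = 27.49 m/s.
The pipe is horizontal, so Bernoulli reduces to P₁ + ½ρv₁² = P₂ + ½ρv₂².
P₂ = P₁ − ½ρ(v₂² − v₁²) = 543400 − ½·923.7·(27.49² − 1.004²) = 543400 − 348500 = 194900 Pa.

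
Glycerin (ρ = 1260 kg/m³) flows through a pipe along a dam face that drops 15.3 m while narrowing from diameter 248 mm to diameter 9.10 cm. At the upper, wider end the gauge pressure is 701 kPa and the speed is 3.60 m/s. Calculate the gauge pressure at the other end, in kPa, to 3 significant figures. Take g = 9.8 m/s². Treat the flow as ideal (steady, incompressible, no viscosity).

The volume flow rate is constant, so v₂ = (A₁/A₂)v₁ = (483/65.0)·3.60 = 26.7 m/s.
Energy conservation along the streamline gives P₂ = P₁ − ½ρ(v₂² − v₁²) − ρg(h₂ − h₁).
P₂ = 701000 + ½·1260·(3.60² − 26.7²) − 1260·9.8·(−15.3) = 701000 + (-442000) − (-189000) = 448000 Pa.

448 kPa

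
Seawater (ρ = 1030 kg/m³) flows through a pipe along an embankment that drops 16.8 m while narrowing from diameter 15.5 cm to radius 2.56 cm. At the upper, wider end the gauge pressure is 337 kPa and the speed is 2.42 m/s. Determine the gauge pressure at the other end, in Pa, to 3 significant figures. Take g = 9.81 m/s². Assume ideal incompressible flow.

The volume flow rate is constant, so v₂ = (A₁/A₂)v₁ = (189/20.6)·2.42 = 22.2 m/s.
Bernoulli: P₁ + ½ρv₁² + ρg h₁ = P₂ + ½ρv₂² + ρg h₂, so P₂ = P₁ + ½ρ(v₁² − v₂²) − ρg(h₂ − h₁).
P₂ = 337000 + ½·1030·(2.42² − 22.2²) − 1030·9.81·(−16.8) = 337000 + (-250000) − (-170000) = 256000 Pa.

P₂ ≈ 256000 Pa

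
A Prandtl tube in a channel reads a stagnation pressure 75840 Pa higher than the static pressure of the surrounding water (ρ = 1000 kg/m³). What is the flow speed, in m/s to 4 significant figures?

v = 12.32 m/s

The dynamic pressure equals the rise in static pressure at the stagnation point: ΔP = ½ρv².
v = √(2ΔP/ρ) = √(2·75840/1000) = 12.32 m/s.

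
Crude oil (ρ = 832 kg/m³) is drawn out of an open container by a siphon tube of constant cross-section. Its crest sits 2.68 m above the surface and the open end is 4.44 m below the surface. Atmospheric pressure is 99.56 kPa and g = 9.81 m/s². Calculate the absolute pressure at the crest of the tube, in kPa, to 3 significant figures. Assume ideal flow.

The outlet speed comes from Torricelli: v = √(2g·4.44) = 9.33 m/s.
With constant cross-section the crest speed equals v; applying Bernoulli from the surface up to the crest, P_top = P_atm − ½ρv² − ρg·h_top.
P_top = 99560 − ½·832·9.33² − 832·9.81·2.68 = 41400 Pa.

P_top ≈ 41.4 kPa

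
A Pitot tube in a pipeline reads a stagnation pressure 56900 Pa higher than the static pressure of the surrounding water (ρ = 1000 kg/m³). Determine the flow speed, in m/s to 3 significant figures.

v ≈ 10.7 m/s

Bernoulli between the free stream and the stagnation point: ½ρv² = P_stag − P_static.
v = √(2ΔP/ρ) = √(2·56900/1000) = 10.7 m/s.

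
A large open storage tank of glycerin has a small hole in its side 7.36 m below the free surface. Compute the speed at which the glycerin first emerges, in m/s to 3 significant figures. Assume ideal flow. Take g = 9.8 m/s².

With the surface at rest and both surface and jet at atmospheric pressure, Bernoulli gives ρg h = ½ρv², so v = √(2gh) = √(2·9.8·7.36) = 12.0 m/s.

v = 12.0 m/s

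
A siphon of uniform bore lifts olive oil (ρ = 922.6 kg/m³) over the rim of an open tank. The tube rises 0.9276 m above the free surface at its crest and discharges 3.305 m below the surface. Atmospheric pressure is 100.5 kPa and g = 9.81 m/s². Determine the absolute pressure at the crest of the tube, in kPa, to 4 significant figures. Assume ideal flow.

P_top ≈ 62.19 kPa

Bernoulli surface→outlet gives ½v² = g·h_out, so v = √(2·9.81·3.305) = 8.053 m/s.
With constant cross-section the crest speed equals v; applying Bernoulli from the surface up to the crest, P_top = P_atm − ½ρv² − ρg·h_top.
P_top = 100500 − ½·922.6·8.053² − 922.6·9.81·0.9276 = 62190 Pa.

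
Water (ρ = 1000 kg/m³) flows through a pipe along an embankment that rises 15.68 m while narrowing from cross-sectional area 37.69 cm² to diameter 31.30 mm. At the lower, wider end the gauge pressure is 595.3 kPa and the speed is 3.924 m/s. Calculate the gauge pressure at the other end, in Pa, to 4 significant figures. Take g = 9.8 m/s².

The volume flow rate is constant, so v₂ = (A₁/A₂)v₁ = (37.69/7.694)·3.924 = 19.22 m/s.
Bernoulli: P₁ + ½ρv₁² + ρg h₁ = P₂ + ½ρv₂² + ρg h₂, so P₂ = P₁ + ½ρ(v₁² − v₂²) − ρg(h₂ − h₁).
P₂ = 595300 + ½·1000·(3.924² − 19.22²) − 1000·9.8·(+15.68) = 595300 + (-177000) − (153700) = 264600 Pa.

P₂ = 264600 Pa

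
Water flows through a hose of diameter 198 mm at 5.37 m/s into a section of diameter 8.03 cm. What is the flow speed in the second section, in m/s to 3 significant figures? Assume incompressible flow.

v₂ ≈ 32.6 m/s

The volume flow rate is constant, so v₂ = (A₁/A₂)v₁ = (308/50.6)·5.37 = 32.6 m/s.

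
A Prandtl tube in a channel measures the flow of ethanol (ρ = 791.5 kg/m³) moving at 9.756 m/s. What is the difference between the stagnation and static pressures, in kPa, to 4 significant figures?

The dynamic pressure equals the rise in static pressure at the stagnation point: ΔP = ½ρv².
ΔP = ½·791.5·9.756² = 37670 Pa.

ΔP ≈ 37.67 kPa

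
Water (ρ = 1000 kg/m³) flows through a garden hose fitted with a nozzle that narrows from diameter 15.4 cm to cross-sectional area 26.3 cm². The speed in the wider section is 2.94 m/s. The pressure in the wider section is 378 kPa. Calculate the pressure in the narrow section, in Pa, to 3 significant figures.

Continuity gives A₁v₁ = A₂v₂, so v₂ = (186 cm²)/(26.3 cm²) × 2.94 m/s = 20.8 m/s.
Bernoulli (h₁ = h₂): P₁ − P₂ = ½ρ(v₂² − v₁²).
P₂ = P₁ − ½ρ(v₂² − v₁²) = 378000 − ½·1000·(20.8² − 2.94²) = 378000 − 212000 = 166000 Pa.

P₂ = 166000 Pa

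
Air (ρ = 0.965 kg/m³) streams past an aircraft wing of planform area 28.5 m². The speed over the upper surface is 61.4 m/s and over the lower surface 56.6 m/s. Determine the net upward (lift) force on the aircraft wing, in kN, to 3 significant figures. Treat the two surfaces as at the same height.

7.79 kN

With equal heights on the two surfaces, Bernoulli gives P_lower − P_upper = ½ρ(v_upper² − v_lower²).
ΔP = ½·0.965·(61.4² − 56.6²) = 273 Pa.
Lift = ΔP · A = 273 × 28.5 = 7790 N.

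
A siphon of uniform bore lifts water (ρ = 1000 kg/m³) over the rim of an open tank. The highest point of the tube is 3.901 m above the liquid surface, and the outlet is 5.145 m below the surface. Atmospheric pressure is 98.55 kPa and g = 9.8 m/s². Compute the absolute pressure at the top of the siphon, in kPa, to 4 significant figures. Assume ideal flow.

Bernoulli surface→outlet gives ½v² = g·h_out, so v = √(2·9.8·5.145) = 10.04 m/s.
With constant cross-section the crest speed equals v; applying Bernoulli from the surface up to the crest, P_top = P_atm − ½ρv² − ρg·h_top.
P_top = 98550 − ½·1000·10.04² − 1000·9.8·3.901 = 9899 Pa.

P_top = 9.899 kPa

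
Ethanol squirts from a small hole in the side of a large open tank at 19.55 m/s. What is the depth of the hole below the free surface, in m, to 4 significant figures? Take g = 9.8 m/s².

Torricelli: v = √(2gh), so h = v²/(2g).
h = 19.55²/(2·9.8) = 382.2/19.60 = 19.50 m.

19.50 m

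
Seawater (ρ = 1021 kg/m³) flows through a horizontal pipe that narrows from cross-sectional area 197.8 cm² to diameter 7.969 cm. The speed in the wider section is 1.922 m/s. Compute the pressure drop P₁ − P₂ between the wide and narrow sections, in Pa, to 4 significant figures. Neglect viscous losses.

Continuity gives A₁v₁ = A₂v₂, so v₂ = (197.8 cm²)/(49.88 cm²) × 1.922 m/s = 7.622 m/s.
Along the horizontal streamline, P + ½ρv² is constant.
P₁ − P₂ = ½·1021·(7.622² − 1.922²) = ½·1021·54.40 = 27770 Pa.

27770 Pa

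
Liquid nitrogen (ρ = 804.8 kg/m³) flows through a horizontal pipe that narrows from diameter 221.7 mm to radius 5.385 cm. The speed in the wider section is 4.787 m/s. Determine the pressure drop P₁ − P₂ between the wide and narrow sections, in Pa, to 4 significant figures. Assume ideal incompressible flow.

By continuity, v₂ = v₁·A₁/A₂ = 4.787·(386.0/91.10) = 20.28 m/s.
Bernoulli (h₁ = h₂): P₁ − P₂ = ½ρ(v₂² − v₁²).
P₁ − P₂ = ½·804.8·(20.28² − 4.787²) = ½·804.8·388.5 = 156400 Pa.

156400 Pa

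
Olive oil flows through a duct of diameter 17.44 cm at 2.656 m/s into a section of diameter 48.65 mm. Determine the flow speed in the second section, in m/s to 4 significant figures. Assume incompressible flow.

Continuity gives A₁v₁ = A₂v₂, so v₂ = (238.9 cm²)/(18.59 cm²) × 2.656 m/s = 34.13 m/s.

34.13 m/s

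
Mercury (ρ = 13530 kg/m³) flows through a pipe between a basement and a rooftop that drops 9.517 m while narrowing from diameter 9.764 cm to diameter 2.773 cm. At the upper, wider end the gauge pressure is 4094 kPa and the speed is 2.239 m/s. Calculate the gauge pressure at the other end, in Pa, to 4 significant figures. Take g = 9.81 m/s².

By continuity, v₂ = v₁·A₁/A₂ = 2.239·(74.88/6.039) = 27.76 m/s.
Bernoulli: P₁ + ½ρv₁² + ρg h₁ = P₂ + ½ρv₂² + ρg h₂, so P₂ = P₁ + ½ρ(v₁² − v₂²) − ρg(h₂ − h₁).
P₂ = 4094000 + ½·13530·(2.239² − 27.76²) − 13530·9.81·(−9.517) = 4094000 + (-5179000) − (-1263000) = 178100 Pa.

178100 Pa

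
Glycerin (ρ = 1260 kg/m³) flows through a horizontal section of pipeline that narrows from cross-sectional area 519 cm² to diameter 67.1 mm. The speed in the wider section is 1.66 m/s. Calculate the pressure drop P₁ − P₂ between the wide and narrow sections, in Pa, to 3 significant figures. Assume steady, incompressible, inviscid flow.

Mass conservation (A₁v₁ = A₂v₂) gives v₂ = 1.66 × 519/35.4 = 24.4 m/s.
With no height change, Bernoulli's equation is P₁ + ½ρv₁² = P₂ + ½ρv₂².
P₁ − P₂ = ½·1260·(24.4² − 1.66²) = ½·1260·591 = 372000 Pa.

ΔP ≈ 372000 Pa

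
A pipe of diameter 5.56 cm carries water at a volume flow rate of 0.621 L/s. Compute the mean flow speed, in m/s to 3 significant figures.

v = 0.256 m/s

Q = 0.621 L/s = 0.000621 m³/s.
v = Q/A = 0.000621 / 0.00243 = 0.256 m/s.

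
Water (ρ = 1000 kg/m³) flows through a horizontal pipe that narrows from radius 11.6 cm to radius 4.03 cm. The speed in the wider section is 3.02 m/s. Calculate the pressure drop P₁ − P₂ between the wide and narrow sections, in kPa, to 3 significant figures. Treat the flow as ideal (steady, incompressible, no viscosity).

ΔP ≈ 308 kPa

Continuity gives A₁v₁ = A₂v₂, so v₂ = (423 cm²)/(51.0 cm²) × 3.02 m/s = 25.0 m/s.
Bernoulli (h₁ = h₂): P₁ − P₂ = ½ρ(v₂² − v₁²).
P₁ − P₂ = ½·1000·(25.0² − 3.02²) = ½·1000·617 = 308000 Pa.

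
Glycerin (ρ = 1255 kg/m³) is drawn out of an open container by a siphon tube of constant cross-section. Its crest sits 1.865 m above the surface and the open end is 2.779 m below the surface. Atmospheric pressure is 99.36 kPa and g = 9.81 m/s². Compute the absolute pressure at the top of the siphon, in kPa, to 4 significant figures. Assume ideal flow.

P_top ≈ 42.19 kPa

From the surface to the outlet (both open to atmosphere, surface at rest): v = √(2g·h_out) = √(2·9.81·2.779) = 7.384 m/s.
Continuity keeps v the same throughout the tube; from surface to crest, P_atm + 0 = P_top + ½ρv² + ρg·h_top.
P_top = 99360 − ½·1255·7.384² − 1255·9.81·1.865 = 42190 Pa.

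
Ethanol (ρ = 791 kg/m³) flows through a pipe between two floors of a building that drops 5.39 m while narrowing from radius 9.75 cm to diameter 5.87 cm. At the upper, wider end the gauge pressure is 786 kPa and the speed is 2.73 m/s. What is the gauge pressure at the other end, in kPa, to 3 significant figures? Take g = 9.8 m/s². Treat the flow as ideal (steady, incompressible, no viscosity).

472 kPa

The volume flow rate is constant, so v₂ = (A₁/A₂)v₁ = (299/27.1)·2.73 = 30.1 m/s.
Energy conservation along the streamline gives P₂ = P₁ − ½ρ(v₂² − v₁²) − ρg(h₂ − h₁).
P₂ = 786000 + ½·791·(2.73² − 30.1²) − 791·9.8·(−5.39) = 786000 + (-356000) − (-41800) = 472000 Pa.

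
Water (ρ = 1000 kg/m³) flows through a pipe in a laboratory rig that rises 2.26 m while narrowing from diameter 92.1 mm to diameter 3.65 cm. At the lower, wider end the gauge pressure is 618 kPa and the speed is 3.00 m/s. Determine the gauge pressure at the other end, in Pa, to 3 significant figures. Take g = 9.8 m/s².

By continuity, v₂ = v₁·A₁/A₂ = 3.00·(66.6/10.5) = 19.1 m/s.
Energy conservation along the streamline gives P₂ = P₁ − ½ρ(v₂² − v₁²) − ρg(h₂ − h₁).
P₂ = 618000 + ½·1000·(3.00² − 19.1²) − 1000·9.8·(+2.26) = 618000 + (-178000) − (22100) = 418000 Pa.

P₂ = 418000 Pa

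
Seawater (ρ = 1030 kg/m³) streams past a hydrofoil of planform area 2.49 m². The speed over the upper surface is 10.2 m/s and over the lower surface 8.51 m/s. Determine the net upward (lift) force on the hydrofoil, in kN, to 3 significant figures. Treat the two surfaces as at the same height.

F ≈ 40.5 kN

With equal heights on the two surfaces, Bernoulli gives P_lower − P_upper = ½ρ(v_upper² − v_lower²).
ΔP = ½·1030·(10.2² − 8.51²) = 16300 Pa.
Lift = ΔP · A = 16300 × 2.49 = 40500 N.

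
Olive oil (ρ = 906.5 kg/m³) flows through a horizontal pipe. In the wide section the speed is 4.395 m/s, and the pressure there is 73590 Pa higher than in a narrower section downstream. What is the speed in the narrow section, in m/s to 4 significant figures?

Along the level pipe P + ½ρv² is conserved, hence v₂² = v₁² + 2(P₁ − P₂)/ρ.
v₂ = √(4.395² + 2·73590/906.5) = √(19.32 + 162.4) = 13.48 m/s.

13.48 m/s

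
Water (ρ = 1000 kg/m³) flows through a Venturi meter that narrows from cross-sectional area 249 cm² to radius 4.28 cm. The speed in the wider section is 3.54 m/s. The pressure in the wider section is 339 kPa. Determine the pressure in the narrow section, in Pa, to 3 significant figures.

Continuity gives A₁v₁ = A₂v₂, so v₂ = (249 cm²)/(57.5 cm²) × 3.54 m/s = 15.3 m/s.
The pipe is horizontal, so Bernoulli reduces to P₁ + ½ρv₁² = P₂ + ½ρv₂².
P₂ = P₁ − ½ρ(v₂² − v₁²) = 339000 − ½·1000·(15.3² − 3.54²) = 339000 − 111000 = 228000 Pa.

P₂ ≈ 228000 Pa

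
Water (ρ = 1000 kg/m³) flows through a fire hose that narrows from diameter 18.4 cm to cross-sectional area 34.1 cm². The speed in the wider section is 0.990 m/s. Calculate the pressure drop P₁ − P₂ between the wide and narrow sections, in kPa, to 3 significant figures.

Mass conservation (A₁v₁ = A₂v₂) gives v₂ = 0.990 × 266/34.1 = 7.72 m/s.
Along the horizontal streamline, P + ½ρv² is constant.
P₁ − P₂ = ½·1000·(7.72² − 0.990²) = ½·1000·58.6 = 29300 Pa.

ΔP = 29.3 kPa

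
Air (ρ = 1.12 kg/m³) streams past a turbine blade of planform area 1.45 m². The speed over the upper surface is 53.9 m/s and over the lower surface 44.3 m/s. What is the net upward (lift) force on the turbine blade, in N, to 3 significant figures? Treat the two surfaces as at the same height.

F ≈ 765 N

With equal heights on the two surfaces, Bernoulli gives P_lower − P_upper = ½ρ(v_upper² − v_lower²).
ΔP = ½·1.12·(53.9² − 44.3²) = 528 Pa.
Lift = ΔP · A = 528 × 1.45 = 765 N.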